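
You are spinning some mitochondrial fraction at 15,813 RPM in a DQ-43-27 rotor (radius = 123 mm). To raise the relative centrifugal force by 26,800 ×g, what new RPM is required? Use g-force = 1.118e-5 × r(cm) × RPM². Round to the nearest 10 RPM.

≈ 21090 RPM

r = 123 mm = 12.3 cm
Current RCF = 1.118 × 10⁻⁵ × 12.3 × (15813)² = 1.118 × 10⁻⁵ × 12.3 × 250,050,969 ≈ 34,385.5 × g
Target RCF = 34,385.5 + 26,800 = 61,185.5 × g
N² = 61,185.5 / (13.7514 × 10⁻⁵) = 444,940,152
N ≈ √444,940,152 ≈ 21,093.6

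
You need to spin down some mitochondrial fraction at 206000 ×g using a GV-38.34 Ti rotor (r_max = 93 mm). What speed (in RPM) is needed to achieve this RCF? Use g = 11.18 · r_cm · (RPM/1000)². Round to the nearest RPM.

r = 93 mm = 9.3 cm
206,000 = 11.18 × 9.3 × (N/1000)²
(N/1000)² = 206,000 / 103.974 = 1981.265
N = 1000 × √1981.265 ≈ 44,511.4

44511 RPM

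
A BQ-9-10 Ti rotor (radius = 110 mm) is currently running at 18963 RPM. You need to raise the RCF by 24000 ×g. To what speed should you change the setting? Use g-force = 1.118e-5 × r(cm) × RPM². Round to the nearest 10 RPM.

r = 110 mm = 11.0 cm
Current RCF = 1.118 × 10⁻⁵ × 11 × (18963)² = 1.118 × 10⁻⁵ × 11 × 359,595,369 ≈ 44,223 × g
Target RCF = 44,223 + 24,000 = 68,223 × g
N² = 68,223 / (12.298 × 10⁻⁵) = 554,748,740
N ≈ √554,748,740 ≈ 23,553.1

≈ 23550 RPM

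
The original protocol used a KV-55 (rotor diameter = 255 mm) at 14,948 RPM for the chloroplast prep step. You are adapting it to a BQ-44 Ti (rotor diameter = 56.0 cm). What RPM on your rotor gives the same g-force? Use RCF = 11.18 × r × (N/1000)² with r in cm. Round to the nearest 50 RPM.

≈ 10100 RPM

Original rotor: r = 255 mm / 2 = 127.5 mm = 12.75 cm
RCF_original = 11.18 × 12.75 × (14.948)² = 11.18 × 12.75 × 223.442704 ≈ 31,850.6 × g
Your rotor: r = 56.0 / 2 = 28 cm
31,850.6 = 11.18 × 28 × (N/1000)²
(N/1000)² = 31,850.6 / 313.04 = 101.7461
N = 1000 × √101.7461 ≈ 10,086.9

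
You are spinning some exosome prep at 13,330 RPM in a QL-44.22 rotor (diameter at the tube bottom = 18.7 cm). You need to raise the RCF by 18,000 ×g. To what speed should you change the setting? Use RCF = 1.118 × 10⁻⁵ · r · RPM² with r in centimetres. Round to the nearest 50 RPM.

r = 18.7 / 2 = 9.35 cm
Current RCF = 1.118 × 10⁻⁵ × 9.35 × (13330)² = 1.118 × 10⁻⁵ × 9.35 × 177,688,900 ≈ 18,574.4 × g
Target RCF = 18,574.4 + 18,000 = 36,574.4 × g
N² = 36,574.4 / (10.4533 × 10⁻⁵) = 349,883,769
N ≈ √349,883,769 ≈ 18,705.2

≈ 18700 RPM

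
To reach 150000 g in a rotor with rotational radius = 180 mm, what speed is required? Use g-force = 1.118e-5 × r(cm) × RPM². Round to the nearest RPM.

r = 180 mm = 18.0 cm
RCF = 1.118 × 10⁻⁵ × r × N²
150,000 = 1.118 × 10⁻⁵ × 18 × N²
N² = 150,000 / (20.124 × 10⁻⁵) = 745,378,652
N ≈ √745,378,652 ≈ 27,301.6

N ≈ 27302 RPM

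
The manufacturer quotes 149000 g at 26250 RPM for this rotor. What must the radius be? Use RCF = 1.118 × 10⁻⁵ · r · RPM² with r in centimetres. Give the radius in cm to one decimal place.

149000 = 1.118 × 10⁻⁵ × r × (26250)²
r = 149000 / (1.118 × 10⁻⁵ × 689,062,500) = 149000 / 7703.719 ≈ 19.341 cm

≈ 19.3 cm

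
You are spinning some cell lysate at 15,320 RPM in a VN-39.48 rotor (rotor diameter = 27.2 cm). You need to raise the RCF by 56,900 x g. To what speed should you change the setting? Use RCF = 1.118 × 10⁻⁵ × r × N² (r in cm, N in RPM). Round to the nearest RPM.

N₂ ≈ 24676 RPM

r = 27.2 / 2 = 13.6 cm
Current RCF = 1.118 × 10⁻⁵ × 13.6 × (15320)² = 1.118 × 10⁻⁵ × 13.6 × 234,702,400 ≈ 35,686 × g
Target RCF = 35,686 + 56,900 = 92,586 × g
N² = 92,586 / (15.2048 × 10⁻⁵) = 608,926,129
N ≈ √608,926,129 ≈ 24,676.4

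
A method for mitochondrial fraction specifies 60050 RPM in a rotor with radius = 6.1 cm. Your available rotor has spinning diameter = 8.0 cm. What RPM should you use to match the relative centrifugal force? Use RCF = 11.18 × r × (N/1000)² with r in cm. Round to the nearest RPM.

74156 RPM

RCF_original = 11.18 × 6.1 × (60.05)² = 11.18 × 6.1 × 3,606.0025 ≈ 245,922.2 × g
Your rotor: r = 8.0 / 2 = 4 cm
245,922.2 = 11.18 × 4 × (N/1000)²
(N/1000)² = 245,922.2 / 44.72 = 5499.155
N = 1000 × √5499.155 ≈ 74,156.3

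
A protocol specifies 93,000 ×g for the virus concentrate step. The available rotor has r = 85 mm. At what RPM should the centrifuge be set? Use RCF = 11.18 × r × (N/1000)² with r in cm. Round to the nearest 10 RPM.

r = 85 mm = 8.5 cm
RCF = 11.18 × r × (N/1000)²
93,000 = 11.18 × 8.5 × (N/1000)²
(N/1000)² = 93,000 / 95.03 = 978.6383
N = 1000 × √978.6383 ≈ 31,283.2

≈ 31280 RPM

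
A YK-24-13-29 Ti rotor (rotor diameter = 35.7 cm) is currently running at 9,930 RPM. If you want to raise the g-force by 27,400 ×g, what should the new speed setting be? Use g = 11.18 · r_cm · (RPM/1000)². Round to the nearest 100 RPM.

15400 RPM

r = 35.7 / 2 = 17.85 cm
Current RCF = 11.18 × 17.85 × (9.93)² = 11.18 × 17.85 × 98.6049 ≈ 19,677.9 × g
Target RCF = 19,677.9 + 27,400 = 47,077.9 × g
(N/1000)² = 47,077.9 / 199.563 = 235.905
N = 1000 × √235.905 ≈ 15,359.2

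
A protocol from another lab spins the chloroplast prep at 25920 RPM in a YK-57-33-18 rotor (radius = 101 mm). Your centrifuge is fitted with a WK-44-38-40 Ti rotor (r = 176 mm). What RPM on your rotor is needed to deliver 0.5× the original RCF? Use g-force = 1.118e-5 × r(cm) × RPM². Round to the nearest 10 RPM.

13880 RPM

Original rotor: r = 101 mm = 10.1 cm
RCF_original = 1.118 × 10⁻⁵ × 10.1 × (25920)² = 1.118 × 10⁻⁵ × 10.1 × 671,846,400 ≈ 75,863.6 × g
Target RCF = 0.5 × 75,863.6 ≈ 37,931.8 × g
Your rotor: r = 176 mm = 17.6 cm
37,931.8 = 1.118 × 10⁻⁵ × 17.6 × N²
N² = 37,931.8 / (19.6768 × 10⁻⁵) = 192,774,232
N ≈ √192,774,232 ≈ 13,884.3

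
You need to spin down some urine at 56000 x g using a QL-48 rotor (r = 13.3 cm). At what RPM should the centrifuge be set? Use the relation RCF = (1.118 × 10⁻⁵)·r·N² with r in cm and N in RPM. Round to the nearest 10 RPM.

N ≈ 19410 RPM

RCF = 1.118 × 10⁻⁵ × r × N²
56,000 = 1.118 × 10⁻⁵ × 13.3 × N²
N² = 56,000 / (14.8694 × 10⁻⁵) = 376,612,372
N ≈ √376,612,372 ≈ 19,406.5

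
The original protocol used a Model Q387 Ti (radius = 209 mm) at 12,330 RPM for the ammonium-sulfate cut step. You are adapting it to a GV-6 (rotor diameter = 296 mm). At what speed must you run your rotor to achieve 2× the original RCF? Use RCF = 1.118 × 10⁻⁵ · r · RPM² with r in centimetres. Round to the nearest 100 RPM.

Original rotor: r = 209 mm = 20.9 cm
RCF = 1.118 × 10⁻⁵ × r × N²
RCF_original = 1.118 × 10⁻⁵ × 20.9 × (12330)² = 1.118 × 10⁻⁵ × 20.9 × 152,028,900 ≈ 35,523.4 × g
Target RCF = 2 × 35,523.4 ≈ 71,046.8 × g
Your rotor: r = 296 mm / 2 = 148 mm = 14.8 cm
71,046.8 = 1.118 × 10⁻⁵ × 14.8 × N²
N² = 71,046.8 / (16.5464 × 10⁻⁵) = 429,379,200
N ≈ √429,379,200 ≈ 20,721.5

20700 RPM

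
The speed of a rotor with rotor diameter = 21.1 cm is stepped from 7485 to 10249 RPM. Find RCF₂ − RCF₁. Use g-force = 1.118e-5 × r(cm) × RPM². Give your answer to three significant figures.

r = 21.1 / 2 = 10.55 cm
RCF₁ = 1.118 × 10⁻⁵ × 10.55 × (7485)² = 1.118 × 10⁻⁵ × 10.55 × 56,025,225 ≈ 6,608.1 × g
RCF₂ = 1.118 × 10⁻⁵ × 10.55 × (10249)² = 1.118 × 10⁻⁵ × 10.55 × 105,042,001 ≈ 12,389.6 × g
Increase = 12,389.6 − 6,608.1 = 5,781.5

≈ 5780 ×g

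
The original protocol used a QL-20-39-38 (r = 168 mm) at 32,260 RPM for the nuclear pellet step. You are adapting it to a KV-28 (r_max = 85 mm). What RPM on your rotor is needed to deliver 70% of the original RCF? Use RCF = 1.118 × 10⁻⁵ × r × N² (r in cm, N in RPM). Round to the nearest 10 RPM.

37950 RPM

Original rotor: r = 168 mm = 16.8 cm
RCF_original = 1.118 × 10⁻⁵ × 16.8 × (32260)² = 1.118 × 10⁻⁵ × 16.8 × 1,040,707,600 ≈ 195,469.9 × g
Target RCF = 0.7 × 195,469.9 ≈ 136,828.9 × g
Your rotor: r = 85 mm = 8.5 cm
136,828.9 = 1.118 × 10⁻⁵ × 8.5 × N²
N² = 136,828.9 / (9.503 × 10⁻⁵) = 1,439,849,521
N ≈ √1,439,849,521 ≈ 37,945.3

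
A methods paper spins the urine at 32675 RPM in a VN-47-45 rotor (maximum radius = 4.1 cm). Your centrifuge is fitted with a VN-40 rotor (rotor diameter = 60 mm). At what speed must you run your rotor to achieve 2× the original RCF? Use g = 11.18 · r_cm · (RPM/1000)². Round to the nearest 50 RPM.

54000 RPM

RCF_original = 11.18 × 4.1 × (32.675)² = 11.18 × 4.1 × 1,067.655625 ≈ 48,939.2 × g
Target RCF = 2 × 48,939.2 ≈ 97,878.4 × g
Your rotor: r = 60 mm / 2 = 30 mm = 3 cm
97,878.4 = 11.18 × 3 × (N/1000)²
(N/1000)² = 97,878.4 / 33.54 = 2918.259
N = 1000 × √2918.259 ≈ 54,020.9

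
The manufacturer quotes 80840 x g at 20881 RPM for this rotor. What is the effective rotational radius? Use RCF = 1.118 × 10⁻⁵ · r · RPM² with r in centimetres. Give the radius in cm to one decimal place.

80840 = 1.118 × 10⁻⁵ × r × (20881)²
r = 80840 / (1.118 × 10⁻⁵ × 436,016,161) = 80840 / 4874.661 ≈ 16.584 cm

r ≈ 16.6 cm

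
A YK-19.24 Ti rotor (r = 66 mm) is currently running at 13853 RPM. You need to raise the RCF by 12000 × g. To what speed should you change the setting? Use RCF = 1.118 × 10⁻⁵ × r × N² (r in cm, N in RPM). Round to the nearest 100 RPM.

≈ 18800 RPM

r = 66 mm = 6.6 cm
Current RCF = 1.118 × 10⁻⁵ × 6.6 × (13853)² = 1.118 × 10⁻⁵ × 6.6 × 191,905,609 ≈ 14,160.3 × g
Target RCF = 14,160.3 + 12,000 = 26,160.3 × g
N² = 26,160.3 / (7.3788 × 10⁻⁵) = 354,533,257
N ≈ √354,533,257 ≈ 18,829.1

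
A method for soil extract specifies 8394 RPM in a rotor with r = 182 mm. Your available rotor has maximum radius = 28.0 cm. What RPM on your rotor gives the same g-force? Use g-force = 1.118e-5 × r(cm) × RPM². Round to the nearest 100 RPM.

Original rotor: r = 182 mm = 18.2 cm
RCF_original = 1.118 × 10⁻⁵ × 18.2 × (8394)² = 1.118 × 10⁻⁵ × 18.2 × 70,459,236 ≈ 14,336.8 × g
14,336.8 = 1.118 × 10⁻⁵ × 28 × N²
N² = 14,336.8 / (31.304 × 10⁻⁵) = 45,798,620
N ≈ √45,798,620 ≈ 6,767.5

6800 RPM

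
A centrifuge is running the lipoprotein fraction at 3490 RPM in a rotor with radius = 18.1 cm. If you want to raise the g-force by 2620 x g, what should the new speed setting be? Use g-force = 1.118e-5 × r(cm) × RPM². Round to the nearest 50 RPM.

Current RCF = 1.118 × 10⁻⁵ × 18.1 × (3490)² = 1.118 × 10⁻⁵ × 18.1 × 12,180,100 ≈ 2,464.7 × g
Target RCF = 2,464.7 + 2,620 = 5,084.7 × g
N² = 5,084.7 / (20.2358 × 10⁻⁵) = 25,127,250
N ≈ √25,127,250 ≈ 5,012.7

≈ 5000 RPM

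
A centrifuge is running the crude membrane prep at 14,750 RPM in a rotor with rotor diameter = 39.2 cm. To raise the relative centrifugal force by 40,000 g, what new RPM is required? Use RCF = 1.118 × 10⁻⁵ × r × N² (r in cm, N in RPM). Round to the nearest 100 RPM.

20000 RPM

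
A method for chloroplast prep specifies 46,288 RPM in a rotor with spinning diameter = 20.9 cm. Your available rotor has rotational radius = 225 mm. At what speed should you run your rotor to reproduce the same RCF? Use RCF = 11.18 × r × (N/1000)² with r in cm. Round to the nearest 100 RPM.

Original rotor: r = 20.9 / 2 = 10.45 cm
RCF_original = 11.18 × 10.45 × (46.288)² = 11.18 × 10.45 × 2,142.578944 ≈ 250,319.6 × g
Your rotor: r = 225 mm = 22.5 cm
250,319.6 = 11.18 × 22.5 × (N/1000)²
(N/1000)² = 250,319.6 / 251.55 = 995.1087
N = 1000 × √995.1087 ≈ 31,545.3

≈ 31500 RPM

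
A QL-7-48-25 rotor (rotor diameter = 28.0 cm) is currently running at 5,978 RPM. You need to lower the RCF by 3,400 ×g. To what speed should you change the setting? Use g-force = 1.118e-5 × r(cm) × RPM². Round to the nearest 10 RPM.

N₂ ≈ 3740 RPM

r = 28.0 / 2 = 14 cm
Current RCF = 1.118 × 10⁻⁵ × 14 × (5978)² = 1.118 × 10⁻⁵ × 14 × 35,736,484 ≈ 5,593.5 × g
Target RCF = 5,593.5 − 3,400 = 2,193.5 × g
N² = 2,193.5 / (15.652 × 10⁻⁵) = 14,014,183
N ≈ √14,014,183 ≈ 3,743.6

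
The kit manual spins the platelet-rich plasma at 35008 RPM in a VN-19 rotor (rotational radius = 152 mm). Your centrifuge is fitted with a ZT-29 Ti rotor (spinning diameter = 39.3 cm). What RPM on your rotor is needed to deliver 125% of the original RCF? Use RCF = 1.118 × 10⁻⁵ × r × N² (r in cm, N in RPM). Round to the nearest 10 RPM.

≈ 34420 RPM

Original rotor: r = 152 mm = 15.2 cm
RCF_original = 1.118 × 10⁻⁵ × 15.2 × (35008)² = 1.118 × 10⁻⁵ × 15.2 × 1,225,560,064 ≈ 208,266.8 × g
Target RCF = 1.25 × 208,266.8 ≈ 260,333.5 × g
Your rotor: r = 39.3 / 2 = 19.65 cm
260,333.5 = 1.118 × 10⁻⁵ × 19.65 × N²
N² = 260,333.5 / (21.9687 × 10⁻⁵) = 1,185,020,051
N ≈ √1,185,020,051 ≈ 34,424.1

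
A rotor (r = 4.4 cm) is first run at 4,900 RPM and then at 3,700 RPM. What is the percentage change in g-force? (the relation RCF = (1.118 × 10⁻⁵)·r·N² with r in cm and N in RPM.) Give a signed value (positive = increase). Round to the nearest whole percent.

-43%

RCF ∝ N², so the ratio is (3700/4900)² = (0.755102)² = 0.5702.
Change = 0.5702 − 1 = -0.4298 → -43.0%.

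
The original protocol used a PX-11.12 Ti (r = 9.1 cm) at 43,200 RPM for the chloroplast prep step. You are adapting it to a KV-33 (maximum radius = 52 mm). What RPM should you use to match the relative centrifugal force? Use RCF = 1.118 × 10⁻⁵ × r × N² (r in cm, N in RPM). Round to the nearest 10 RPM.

57150 RPM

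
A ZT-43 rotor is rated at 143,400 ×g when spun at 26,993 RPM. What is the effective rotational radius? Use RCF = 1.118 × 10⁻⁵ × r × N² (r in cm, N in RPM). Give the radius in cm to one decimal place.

≈ 17.6 cm

143400 = 1.118 × 10⁻⁵ × r × (26993)²
r = 143400 / (1.118 × 10⁻⁵ × 728,622,049) = 143400 / 8145.995 ≈ 17.604 cm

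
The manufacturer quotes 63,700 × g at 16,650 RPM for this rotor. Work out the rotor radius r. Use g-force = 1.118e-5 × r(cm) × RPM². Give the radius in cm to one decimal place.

63700 = 1.118 × 10⁻⁵ × r × (16650)²
r = 63700 / (1.118 × 10⁻⁵ × 277,222,500) = 63700 / 3099.348 ≈ 20.553 cm

r ≈ 20.6 cm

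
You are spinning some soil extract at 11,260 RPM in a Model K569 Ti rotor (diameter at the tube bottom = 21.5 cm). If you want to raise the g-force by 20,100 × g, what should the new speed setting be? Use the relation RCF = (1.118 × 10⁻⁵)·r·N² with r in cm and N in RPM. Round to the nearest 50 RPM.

r = 21.5 / 2 = 10.75 cm
Current RCF = 1.118 × 10⁻⁵ × 10.75 × (11260)² = 1.118 × 10⁻⁵ × 10.75 × 126,787,600 ≈ 15,238 × g
Target RCF = 15,238 + 20,100 = 35,338 × g
N² = 35,338 / (12.0185 × 10⁻⁵) = 294,030,037
N ≈ √294,030,037 ≈ 17,147.3

17150 RPM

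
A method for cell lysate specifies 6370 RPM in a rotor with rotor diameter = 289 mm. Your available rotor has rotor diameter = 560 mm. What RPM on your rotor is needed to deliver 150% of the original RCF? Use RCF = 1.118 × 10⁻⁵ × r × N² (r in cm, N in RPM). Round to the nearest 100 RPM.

Original rotor: r = 289 mm / 2 = 144.5 mm = 14.45 cm
RCF = 1.118 × 10⁻⁵ × r × N²
RCF_original = 1.118 × 10⁻⁵ × 14.45 × (6370)² = 1.118 × 10⁻⁵ × 14.45 × 40,576,900 ≈ 6,555.2 × g
Target RCF = 1.5 × 6,555.2 ≈ 9,832.8 × g
Your rotor: r = 560 mm / 2 = 280 mm = 28 cm
9,832.8 = 1.118 × 10⁻⁵ × 28 × N²
N² = 9,832.8 / (31.304 × 10⁻⁵) = 31,410,682
N ≈ √31,410,682 ≈ 5,604.5

≈ 5600 RPM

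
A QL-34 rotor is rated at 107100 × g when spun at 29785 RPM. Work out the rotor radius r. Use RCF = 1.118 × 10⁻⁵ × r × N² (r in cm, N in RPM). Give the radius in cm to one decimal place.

r ≈ 10.8 cm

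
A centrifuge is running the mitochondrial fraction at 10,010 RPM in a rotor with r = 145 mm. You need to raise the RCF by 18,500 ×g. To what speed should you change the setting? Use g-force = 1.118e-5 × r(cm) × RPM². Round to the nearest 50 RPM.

r = 145 mm = 14.5 cm
Current RCF = 1.118 × 10⁻⁵ × 14.5 × (10010)² = 1.118 × 10⁻⁵ × 14.5 × 100,200,100 ≈ 16,243.4 × g
Target RCF = 16,243.4 + 18,500 = 34,743.4 × g
N² = 34,743.4 / (16.211 × 10⁻⁵) = 214,319,906
N ≈ √214,319,906 ≈ 14,639.7

≈ 14650 RPM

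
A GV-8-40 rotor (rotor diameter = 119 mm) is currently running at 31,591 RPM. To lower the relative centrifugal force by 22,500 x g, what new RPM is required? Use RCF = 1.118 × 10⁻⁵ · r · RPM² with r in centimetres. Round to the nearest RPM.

r = 119 mm / 2 = 59.5 mm = 5.95 cm
Current RCF = 1.118 × 10⁻⁵ × 5.95 × (31591)² = 1.118 × 10⁻⁵ × 5.95 × 997,991,281 ≈ 66,387.4 × g
Target RCF = 66,387.4 − 22,500 = 43,887.4 × g
N² = 43,887.4 / (6.6521 × 10⁻⁵) = 659,752,559
N ≈ √659,752,559 ≈ 25,685.6

N₂ ≈ 25686 RPM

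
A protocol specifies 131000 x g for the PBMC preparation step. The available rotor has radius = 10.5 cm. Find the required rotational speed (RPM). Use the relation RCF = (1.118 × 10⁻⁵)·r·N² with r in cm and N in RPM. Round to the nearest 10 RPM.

131,000 = 1.118 × 10⁻⁵ × 10.5 × N²
N² = 131,000 / (11.739 × 10⁻⁵) = 1,115,938,325
N ≈ √1,115,938,325 ≈ 33,405.7

≈ 33410 RPM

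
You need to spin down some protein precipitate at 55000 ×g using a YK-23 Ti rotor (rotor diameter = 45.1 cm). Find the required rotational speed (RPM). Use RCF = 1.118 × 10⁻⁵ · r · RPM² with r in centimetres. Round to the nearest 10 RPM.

≈ 14770 RPM

r = 45.1 / 2 = 22.55 cm
55,000 = 1.118 × 10⁻⁵ × 22.55 × N²
N² = 55,000 / (25.2109 × 10⁻⁵) = 218,159,606
N ≈ √218,159,606 ≈ 14,770.2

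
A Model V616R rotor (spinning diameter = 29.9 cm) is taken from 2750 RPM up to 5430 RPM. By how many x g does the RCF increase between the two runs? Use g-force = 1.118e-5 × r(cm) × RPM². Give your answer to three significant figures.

r = 29.9 / 2 = 14.95 cm
RCF₁ = 1.118 × 10⁻⁵ × 14.95 × (2750)² = 1.118 × 10⁻⁵ × 14.95 × 7,562,500 ≈ 1,264 × g
RCF₂ = 1.118 × 10⁻⁵ × 14.95 × (5430)² = 1.118 × 10⁻⁵ × 14.95 × 29,484,900 ≈ 4,928.1 × g
Increase = 4,928.1 − 1,264 = 3,664.1

3660 x g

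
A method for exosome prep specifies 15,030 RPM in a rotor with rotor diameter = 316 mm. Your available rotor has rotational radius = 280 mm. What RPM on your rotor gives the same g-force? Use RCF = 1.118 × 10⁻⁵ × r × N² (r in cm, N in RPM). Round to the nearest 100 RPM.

Original rotor: r = 316 mm / 2 = 158 mm = 15.8 cm
RCF_original = 1.118 × 10⁻⁵ × 15.8 × (15030)² = 1.118 × 10⁻⁵ × 15.8 × 225,900,900 ≈ 39,904 × g
Your rotor: r = 280 mm = 28.0 cm
39,904 = 1.118 × 10⁻⁵ × 28 × N²
N² = 39,904 / (31.304 × 10⁻⁵) = 127,472,527
N ≈ √127,472,527 ≈ 11,290.4

≈ 11300 RPM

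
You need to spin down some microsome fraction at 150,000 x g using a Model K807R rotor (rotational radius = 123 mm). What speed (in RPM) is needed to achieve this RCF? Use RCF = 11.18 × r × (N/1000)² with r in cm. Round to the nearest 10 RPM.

≈ 33030 RPM

r = 123 mm = 12.3 cm
150,000 = 11.18 × 12.3 × (N/1000)²
(N/1000)² = 150,000 / 137.514 = 1090.798
N = 1000 × √1090.798 ≈ 33,027.2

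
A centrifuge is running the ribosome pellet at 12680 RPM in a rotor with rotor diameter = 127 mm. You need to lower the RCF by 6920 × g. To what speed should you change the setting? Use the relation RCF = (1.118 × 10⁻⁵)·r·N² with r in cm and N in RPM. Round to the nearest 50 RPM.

r = 127 mm / 2 = 63.5 mm = 6.35 cm
Current RCF = 1.118 × 10⁻⁵ × 6.35 × (12680)² = 1.118 × 10⁻⁵ × 6.35 × 160,782,400 ≈ 11,414.4 × g
Target RCF = 11,414.4 − 6,920 = 4,494.4 × g
N² = 4,494.4 / (7.0993 × 10⁻⁵) = 63,307,650
N ≈ √63,307,650 ≈ 7,956.6

≈ 7950 RPM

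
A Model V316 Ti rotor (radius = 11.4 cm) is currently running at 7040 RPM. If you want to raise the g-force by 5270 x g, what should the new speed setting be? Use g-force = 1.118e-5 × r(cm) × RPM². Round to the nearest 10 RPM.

9530 RPM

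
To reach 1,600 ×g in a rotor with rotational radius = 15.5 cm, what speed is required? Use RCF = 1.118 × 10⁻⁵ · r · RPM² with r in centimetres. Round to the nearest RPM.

1,600 = 1.118 × 10⁻⁵ × 15.5 × N²
N² = 1,600 / (17.329 × 10⁻⁵) = 9,233,078
N ≈ √9,233,078 ≈ 3,038.6

≈ 3039 RPM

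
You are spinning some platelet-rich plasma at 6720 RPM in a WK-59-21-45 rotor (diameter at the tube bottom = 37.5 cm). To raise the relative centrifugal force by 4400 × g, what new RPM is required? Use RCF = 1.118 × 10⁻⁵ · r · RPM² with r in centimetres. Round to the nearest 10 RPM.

r = 37.5 / 2 = 18.75 cm
Current RCF = 1.118 × 10⁻⁵ × 18.75 × (6720)² = 1.118 × 10⁻⁵ × 18.75 × 45,158,400 ≈ 9,466.3 × g
Target RCF = 9,466.3 + 4,400 = 13,866.3 × g
N² = 13,866.3 / (20.9625 × 10⁻⁵) = 66,148,122
N ≈ √66,148,122 ≈ 8,133.1

≈ 8130 RPM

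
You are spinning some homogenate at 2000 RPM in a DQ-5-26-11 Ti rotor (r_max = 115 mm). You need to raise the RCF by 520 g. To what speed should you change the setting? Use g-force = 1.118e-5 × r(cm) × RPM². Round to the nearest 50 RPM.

r = 115 mm = 11.5 cm
Current RCF = 1.118 × 10⁻⁵ × 11.5 × (2000)² = 1.118 × 10⁻⁵ × 11.5 × 4,000,000 ≈ 514.3 × g
Target RCF = 514.3 + 520 = 1,034.3 × g
N² = 1,034.3 / (12.857 × 10⁻⁵) = 8,044,645
N ≈ √8,044,645 ≈ 2,836.3

2850 RPM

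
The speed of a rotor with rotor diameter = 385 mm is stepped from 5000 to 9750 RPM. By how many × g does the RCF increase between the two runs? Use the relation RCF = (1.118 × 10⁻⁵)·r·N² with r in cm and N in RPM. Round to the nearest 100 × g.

r = 385 mm / 2 = 192.5 mm = 19.25 cm
RCF₁ = 1.118 × 10⁻⁵ × 19.25 × (5000)² = 1.118 × 10⁻⁵ × 19.25 × 25,000,000 ≈ 5,380.4 × g
RCF₂ = 1.118 × 10⁻⁵ × 19.25 × (9750)² = 1.118 × 10⁻⁵ × 19.25 × 95,062,500 ≈ 20,458.9 × g
Increase = 20,458.9 − 5,380.4 = 15,078.5

15100 × g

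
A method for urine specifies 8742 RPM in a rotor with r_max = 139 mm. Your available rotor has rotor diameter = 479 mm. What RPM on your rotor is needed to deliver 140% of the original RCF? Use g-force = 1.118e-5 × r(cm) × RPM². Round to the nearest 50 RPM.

Original rotor: r = 139 mm = 13.9 cm
RCF_original = 1.118 × 10⁻⁵ × 13.9 × (8742)² = 1.118 × 10⁻⁵ × 13.9 × 76,422,564 ≈ 11,876.2 × g
Target RCF = 1.4 × 11,876.2 ≈ 16,626.7 × g
Your rotor: r = 479 mm / 2 = 239.5 mm = 23.95 cm
16,626.7 = 1.118 × 10⁻⁵ × 23.95 × N²
N² = 16,626.7 / (26.7761 × 10⁻⁵) = 62,095,301
N ≈ √62,095,301 ≈ 7,880.1

7900 RPM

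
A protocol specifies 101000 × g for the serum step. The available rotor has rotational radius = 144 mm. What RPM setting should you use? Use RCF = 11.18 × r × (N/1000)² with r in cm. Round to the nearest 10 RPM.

25050 RPM

r = 144 mm = 14.4 cm
101,000 = 11.18 × 14.4 × (N/1000)²
(N/1000)² = 101,000 / 160.992 = 627.3604
N = 1000 × √627.3604 ≈ 25,047.2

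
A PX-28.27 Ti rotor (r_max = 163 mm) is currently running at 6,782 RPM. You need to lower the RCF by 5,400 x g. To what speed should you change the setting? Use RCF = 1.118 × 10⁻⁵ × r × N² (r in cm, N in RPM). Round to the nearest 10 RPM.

N₂ ≈ 4050 RPM

r = 163 mm = 16.3 cm
Current RCF = 1.118 × 10⁻⁵ × 16.3 × (6782)² = 1.118 × 10⁻⁵ × 16.3 × 45,995,524 ≈ 8,381.9 × g
Target RCF = 8,381.9 − 5,400 = 2,981.9 × g
N² = 2,981.9 / (18.2234 × 10⁻⁵) = 16,363,028
N ≈ √16,363,028 ≈ 4,045.1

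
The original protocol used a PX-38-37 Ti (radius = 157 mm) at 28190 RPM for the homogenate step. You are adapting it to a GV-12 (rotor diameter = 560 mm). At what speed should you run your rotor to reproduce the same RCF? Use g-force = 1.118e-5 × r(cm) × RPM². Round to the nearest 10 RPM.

≈ 21110 RPM

Original rotor: r = 157 mm = 15.7 cm
RCF_original = 1.118 × 10⁻⁵ × 15.7 × (28190)² = 1.118 × 10⁻⁵ × 15.7 × 794,676,100 ≈ 139,486.3 × g
Your rotor: r = 560 mm / 2 = 280 mm = 28 cm
139,486.3 = 1.118 × 10⁻⁵ × 28 × N²
N² = 139,486.3 / (31.304 × 10⁻⁵) = 445,586,187
N ≈ √445,586,187 ≈ 21,108.9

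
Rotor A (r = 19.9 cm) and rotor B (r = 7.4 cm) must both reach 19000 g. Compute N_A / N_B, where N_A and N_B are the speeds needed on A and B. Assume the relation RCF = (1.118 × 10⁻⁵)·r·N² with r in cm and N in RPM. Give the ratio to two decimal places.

0.61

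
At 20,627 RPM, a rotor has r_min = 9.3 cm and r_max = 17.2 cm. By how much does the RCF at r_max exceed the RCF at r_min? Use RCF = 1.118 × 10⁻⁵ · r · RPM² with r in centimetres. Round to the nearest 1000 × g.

ΔRCF = 1.118 × 10⁻⁵ × (r_max − r_min) × N² = 1.118 × 10⁻⁵ × 7.9 × 425,473,129 ≈ 37,578.6

ΔRCF ≈ 38000 x g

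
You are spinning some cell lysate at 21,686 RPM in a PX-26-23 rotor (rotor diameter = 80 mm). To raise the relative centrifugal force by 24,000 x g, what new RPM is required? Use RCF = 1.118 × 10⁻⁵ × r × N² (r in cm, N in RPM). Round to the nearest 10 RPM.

≈ 31730 RPM

r = 80 mm / 2 = 40 mm = 4 cm
Current RCF = 1.118 × 10⁻⁵ × 4 × (21686)² = 1.118 × 10⁻⁵ × 4 × 470,282,596 ≈ 21,031 × g
Target RCF = 21,031 + 24,000 = 45,031 × g
N² = 45,031 / (4.472 × 10⁻⁵) = 1,006,954,383
N ≈ √1,006,954,383 ≈ 31,732.5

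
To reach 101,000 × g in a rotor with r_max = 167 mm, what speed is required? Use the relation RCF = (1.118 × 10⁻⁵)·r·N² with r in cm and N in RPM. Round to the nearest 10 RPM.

≈ 23260 RPM

r = 167 mm = 16.7 cm
101,000 = 1.118 × 10⁻⁵ × 16.7 × N²
N² = 101,000 / (18.6706 × 10⁻⁵) = 540,957,441
N ≈ √540,957,441 ≈ 23,258.5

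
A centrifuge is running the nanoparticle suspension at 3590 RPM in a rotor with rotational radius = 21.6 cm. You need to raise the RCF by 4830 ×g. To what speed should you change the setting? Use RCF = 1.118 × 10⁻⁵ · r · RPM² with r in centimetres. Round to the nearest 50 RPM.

Current RCF = 1.118 × 10⁻⁵ × 21.6 × (3590)² = 1.118 × 10⁻⁵ × 21.6 × 12,888,100 ≈ 3,112.3 × g
Target RCF = 3,112.3 + 4,830 = 7,942.3 × g
N² = 7,942.3 / (24.1488 × 10⁻⁵) = 32,889,005
N ≈ √32,889,005 ≈ 5,734.9

5750 RPM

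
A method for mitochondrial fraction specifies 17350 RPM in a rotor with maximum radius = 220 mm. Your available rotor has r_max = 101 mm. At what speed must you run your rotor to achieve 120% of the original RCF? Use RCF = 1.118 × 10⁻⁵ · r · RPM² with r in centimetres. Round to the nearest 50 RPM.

28050 RPM

Original rotor: r = 220 mm = 22.0 cm
RCF = 1.118 × 10⁻⁵ × r × N²
RCF_original = 1.118 × 10⁻⁵ × 22 × (17350)² = 1.118 × 10⁻⁵ × 22 × 301,022,500 ≈ 74,039.5 × g
Target RCF = 1.2 × 74,039.5 ≈ 88,847.4 × g
Your rotor: r = 101 mm = 10.1 cm
88,847.4 = 1.118 × 10⁻⁵ × 10.1 × N²
N² = 88,847.4 / (11.2918 × 10⁻⁵) = 786,831,152
N ≈ √786,831,152 ≈ 28,050.5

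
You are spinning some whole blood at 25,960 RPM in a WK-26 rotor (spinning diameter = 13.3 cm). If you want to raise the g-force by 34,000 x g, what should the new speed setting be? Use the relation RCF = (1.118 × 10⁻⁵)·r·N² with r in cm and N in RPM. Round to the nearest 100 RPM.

≈ 33600 RPM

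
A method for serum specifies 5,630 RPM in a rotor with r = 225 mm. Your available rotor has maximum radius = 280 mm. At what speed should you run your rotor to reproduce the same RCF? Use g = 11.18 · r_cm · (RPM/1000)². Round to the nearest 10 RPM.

Original rotor: r = 225 mm = 22.5 cm
RCF_original = 11.18 × 22.5 × (5.63)² = 11.18 × 22.5 × 31.6969 ≈ 7,973.4 × g
Your rotor: r = 280 mm = 28.0 cm
7,973.4 = 11.18 × 28 × (N/1000)²
(N/1000)² = 7,973.4 / 313.04 = 25.47087
N = 1000 × √25.47087 ≈ 5,046.9

5050 RPM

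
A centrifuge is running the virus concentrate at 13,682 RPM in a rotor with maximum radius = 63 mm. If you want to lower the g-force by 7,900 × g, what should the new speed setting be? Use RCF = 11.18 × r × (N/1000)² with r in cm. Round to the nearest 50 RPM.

r = 63 mm = 6.3 cm
Current RCF = 11.18 × 6.3 × (13.682)² = 11.18 × 6.3 × 187.197124 ≈ 13,185 × g
Target RCF = 13,185 − 7,900 = 5,285 × g
(N/1000)² = 5,285 / 70.434 = 75.03478
N = 1000 × √75.03478 ≈ 8,662.3

≈ 8650 RPM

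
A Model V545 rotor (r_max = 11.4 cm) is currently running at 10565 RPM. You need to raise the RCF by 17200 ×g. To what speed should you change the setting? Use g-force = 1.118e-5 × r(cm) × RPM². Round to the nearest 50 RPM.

Current RCF = 1.118 × 10⁻⁵ × 11.4 × (10565)² = 1.118 × 10⁻⁵ × 11.4 × 111,619,225 ≈ 14,226.1 × g
Target RCF = 14,226.1 + 17,200 = 31,426.1 × g
N² = 31,426.1 / (12.7452 × 10⁻⁵) = 246,572,043
N ≈ √246,572,043 ≈ 15,702.6

15700 RPM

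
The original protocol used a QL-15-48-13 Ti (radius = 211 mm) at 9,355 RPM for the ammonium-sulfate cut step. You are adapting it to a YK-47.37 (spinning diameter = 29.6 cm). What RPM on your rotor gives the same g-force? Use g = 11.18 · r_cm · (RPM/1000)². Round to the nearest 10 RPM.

Original rotor: r = 211 mm = 21.1 cm
RCF_original = 11.18 × 21.1 × (9.355)² = 11.18 × 21.1 × 87.516025 ≈ 20,644.9 × g
Your rotor: r = 29.6 / 2 = 14.8 cm
20,644.9 = 11.18 × 14.8 × (N/1000)²
(N/1000)² = 20,644.9 / 165.464 = 124.7697
N = 1000 × √124.7697 ≈ 11,170.0

≈ 11170 RPM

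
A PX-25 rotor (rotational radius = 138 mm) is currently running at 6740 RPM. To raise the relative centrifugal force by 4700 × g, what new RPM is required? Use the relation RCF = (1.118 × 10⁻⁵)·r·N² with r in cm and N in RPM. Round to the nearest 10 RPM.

r = 138 mm = 13.8 cm
Current RCF = 1.118 × 10⁻⁵ × 13.8 × (6740)² = 1.118 × 10⁻⁵ × 13.8 × 45,427,600 ≈ 7,008.8 × g
Target RCF = 7,008.8 + 4,700 = 11,708.8 × g
N² = 11,708.8 / (15.4284 × 10⁻⁵) = 75,891,214
N ≈ √75,891,214 ≈ 8,711.6

≈ 8710 RPM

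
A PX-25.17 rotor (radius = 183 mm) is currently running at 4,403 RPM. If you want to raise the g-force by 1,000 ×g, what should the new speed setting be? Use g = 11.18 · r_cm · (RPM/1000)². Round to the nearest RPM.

r = 183 mm = 18.3 cm
Current RCF = 11.18 × 18.3 × (4.403)² = 11.18 × 18.3 × 19.386409 ≈ 3,966.3 × g
Target RCF = 3,966.3 + 1,000 = 4,966.3 × g
(N/1000)² = 4,966.3 / 204.594 = 24.27393
N = 1000 × √24.27393 ≈ 4,926.9

4927 RPM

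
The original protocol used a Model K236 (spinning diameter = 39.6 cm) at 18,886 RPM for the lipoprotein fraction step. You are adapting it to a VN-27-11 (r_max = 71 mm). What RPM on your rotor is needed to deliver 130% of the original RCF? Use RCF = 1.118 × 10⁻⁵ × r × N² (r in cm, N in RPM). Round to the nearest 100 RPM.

≈ 36000 RPM

Original rotor: r = 39.6 / 2 = 19.8 cm
RCF = 1.118 × 10⁻⁵ × r × N²
RCF_original = 1.118 × 10⁻⁵ × 19.8 × (18886)² = 1.118 × 10⁻⁵ × 19.8 × 356,680,996 ≈ 78,956.3 × g
Target RCF = 1.3 × 78,956.3 ≈ 102,643.2 × g
Your rotor: r = 71 mm = 7.1 cm
102,643.2 = 1.118 × 10⁻⁵ × 7.1 × N²
N² = 102,643.2 / (7.9378 × 10⁻⁵) = 1,293,093,804
N ≈ √1,293,093,804 ≈ 35,959.6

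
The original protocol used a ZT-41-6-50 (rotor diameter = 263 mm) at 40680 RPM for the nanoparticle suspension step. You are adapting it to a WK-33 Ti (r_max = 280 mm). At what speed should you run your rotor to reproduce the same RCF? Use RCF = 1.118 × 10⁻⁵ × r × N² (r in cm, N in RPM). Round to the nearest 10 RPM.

Original rotor: r = 263 mm / 2 = 131.5 mm = 13.15 cm
RCF_original = 1.118 × 10⁻⁵ × 13.15 × (40680)² = 1.118 × 10⁻⁵ × 13.15 × 1,654,862,400 ≈ 243,292.9 × g
Your rotor: r = 280 mm = 28.0 cm
243,292.9 = 1.118 × 10⁻⁵ × 28 × N²
N² = 243,292.9 / (31.304 × 10⁻⁵) = 777,194,288
N ≈ √777,194,288 ≈ 27,878.2

27880 RPM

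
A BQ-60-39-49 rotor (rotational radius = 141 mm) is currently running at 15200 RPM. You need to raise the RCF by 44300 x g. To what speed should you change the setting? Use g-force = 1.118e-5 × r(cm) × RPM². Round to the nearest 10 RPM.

22630 RPM

r = 141 mm = 14.1 cm
Current RCF = 1.118 × 10⁻⁵ × 14.1 × (15200)² = 1.118 × 10⁻⁵ × 14.1 × 231,040,000 ≈ 36,420.7 × g
Target RCF = 36,420.7 + 44,300 = 80,720.7 × g
N² = 80,720.7 / (15.7638 × 10⁻⁵) = 512,063,716
N ≈ √512,063,716 ≈ 22,628.8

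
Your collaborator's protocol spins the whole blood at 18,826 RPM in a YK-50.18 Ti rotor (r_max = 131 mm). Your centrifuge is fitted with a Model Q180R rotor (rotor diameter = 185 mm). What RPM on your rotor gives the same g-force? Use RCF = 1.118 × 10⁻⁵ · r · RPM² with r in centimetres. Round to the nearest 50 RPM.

≈ 22400 RPM

Original rotor: r = 131 mm = 13.1 cm
RCF = 1.118 × 10⁻⁵ × r × N²
RCF_original = 1.118 × 10⁻⁵ × 13.1 × (18826)² = 1.118 × 10⁻⁵ × 13.1 × 354,418,276 ≈ 51,907.4 × g
Your rotor: r = 185 mm / 2 = 92.5 mm = 9.25 cm
51,907.4 = 1.118 × 10⁻⁵ × 9.25 × N²
N² = 51,907.4 / (10.3415 × 10⁻⁵) = 501,932,988
N ≈ √501,932,988 ≈ 22,403.9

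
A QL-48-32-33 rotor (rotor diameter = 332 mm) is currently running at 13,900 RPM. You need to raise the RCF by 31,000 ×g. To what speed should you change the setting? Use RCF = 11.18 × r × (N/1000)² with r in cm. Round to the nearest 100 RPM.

≈ 19000 RPM

r = 332 mm / 2 = 166 mm = 16.6 cm
Current RCF = 11.18 × 16.6 × (13.9)² = 11.18 × 16.6 × 193.21 ≈ 35,857.5 × g
Target RCF = 35,857.5 + 31,000 = 66,857.5 × g
(N/1000)² = 66,857.5 / 185.588 = 360.2469
N = 1000 × √360.2469 ≈ 18,980.2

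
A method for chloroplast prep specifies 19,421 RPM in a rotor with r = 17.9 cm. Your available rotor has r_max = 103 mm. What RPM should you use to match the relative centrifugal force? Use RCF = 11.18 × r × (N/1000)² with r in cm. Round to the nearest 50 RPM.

RCF_original = 11.18 × 17.9 × (19.421)² = 11.18 × 17.9 × 377.175241 ≈ 75,481.1 × g
Your rotor: r = 103 mm = 10.3 cm
75,481.1 = 11.18 × 10.3 × (N/1000)²
(N/1000)² = 75,481.1 / 115.154 = 655.4796
N = 1000 × √655.4796 ≈ 25,602.3

25600 RPM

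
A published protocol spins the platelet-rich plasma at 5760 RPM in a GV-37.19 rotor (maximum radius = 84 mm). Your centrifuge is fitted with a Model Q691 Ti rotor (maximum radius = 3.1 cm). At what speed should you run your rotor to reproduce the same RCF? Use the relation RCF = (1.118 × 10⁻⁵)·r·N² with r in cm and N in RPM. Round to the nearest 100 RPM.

Original rotor: r = 84 mm = 8.4 cm
RCF_original = 1.118 × 10⁻⁵ × 8.4 × (5760)² = 1.118 × 10⁻⁵ × 8.4 × 33,177,600 ≈ 3,115.8 × g
3,115.8 = 1.118 × 10⁻⁵ × 3.1 × N²
N² = 3,115.8 / (3.4658 × 10⁻⁵) = 89,901,321
N ≈ √89,901,321 ≈ 9,481.6

9500 RPM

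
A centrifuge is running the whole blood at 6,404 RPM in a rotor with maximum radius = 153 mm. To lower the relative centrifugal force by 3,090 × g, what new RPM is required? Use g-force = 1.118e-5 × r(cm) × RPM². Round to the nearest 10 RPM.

N₂ ≈ 4790 RPM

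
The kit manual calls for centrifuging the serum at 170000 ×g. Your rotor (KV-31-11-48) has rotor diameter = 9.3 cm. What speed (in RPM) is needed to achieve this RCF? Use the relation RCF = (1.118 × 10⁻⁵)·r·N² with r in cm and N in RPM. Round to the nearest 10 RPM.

r = 9.3 / 2 = 4.65 cm
170,000 = 1.118 × 10⁻⁵ × 4.65 × N²
N² = 170,000 / (5.1987 × 10⁻⁵) = 3,270,048,281
N ≈ √3,270,048,281 ≈ 57,184.3

≈ 57180 RPM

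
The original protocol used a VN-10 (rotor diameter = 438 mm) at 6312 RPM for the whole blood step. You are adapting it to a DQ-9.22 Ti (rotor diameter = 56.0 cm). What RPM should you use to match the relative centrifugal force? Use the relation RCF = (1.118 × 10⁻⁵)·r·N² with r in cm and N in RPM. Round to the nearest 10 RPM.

5580 RPM

Original rotor: r = 438 mm / 2 = 219 mm = 21.9 cm
RCF_original = 1.118 × 10⁻⁵ × 21.9 × (6312)² = 1.118 × 10⁻⁵ × 21.9 × 39,841,344 ≈ 9,754.8 × g
Your rotor: r = 56.0 / 2 = 28 cm
9,754.8 = 1.118 × 10⁻⁵ × 28 × N²
N² = 9,754.8 / (31.304 × 10⁻⁵) = 31,161,513
N ≈ √31,161,513 ≈ 5,582.2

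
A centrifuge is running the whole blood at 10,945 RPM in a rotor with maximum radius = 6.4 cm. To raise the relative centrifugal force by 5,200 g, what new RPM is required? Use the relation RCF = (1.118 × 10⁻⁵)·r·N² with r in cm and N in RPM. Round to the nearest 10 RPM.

Current RCF = 1.118 × 10⁻⁵ × 6.4 × (10945)² = 1.118 × 10⁻⁵ × 6.4 × 119,793,025 ≈ 8,571.4 × g
Target RCF = 8,571.4 + 5,200 = 13,771.4 × g
N² = 13,771.4 / (7.1552 × 10⁻⁵) = 192,467,017
N ≈ √192,467,017 ≈ 13,873.2

13870 RPM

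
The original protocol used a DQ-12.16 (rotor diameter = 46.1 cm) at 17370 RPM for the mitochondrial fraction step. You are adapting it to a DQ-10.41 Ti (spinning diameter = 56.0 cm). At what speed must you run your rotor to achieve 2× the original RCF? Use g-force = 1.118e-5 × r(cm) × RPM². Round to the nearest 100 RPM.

Original rotor: r = 46.1 / 2 = 23.05 cm
RCF_original = 1.118 × 10⁻⁵ × 23.05 × (17370)² = 1.118 × 10⁻⁵ × 23.05 × 301,716,900 ≈ 77,752.1 × g
Target RCF = 2 × 77,752.1 ≈ 155,504.2 × g
Your rotor: r = 56.0 / 2 = 28 cm
155,504.2 = 1.118 × 10⁻⁵ × 28 × N²
N² = 155,504.2 / (31.304 × 10⁻⁵) = 496,755,047
N ≈ √496,755,047 ≈ 22,288.0

22300 RPM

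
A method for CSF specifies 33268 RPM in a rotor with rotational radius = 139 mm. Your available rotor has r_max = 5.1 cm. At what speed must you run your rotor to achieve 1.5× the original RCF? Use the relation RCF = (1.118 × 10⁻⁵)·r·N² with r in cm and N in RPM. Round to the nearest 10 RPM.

Original rotor: r = 139 mm = 13.9 cm
RCF = 1.118 × 10⁻⁵ × r × N²
RCF_original = 1.118 × 10⁻⁵ × 13.9 × (33268)² = 1.118 × 10⁻⁵ × 13.9 × 1,106,759,824 ≈ 171,992.7 × g
Target RCF = 1.5 × 171,992.7 ≈ 257,989.1 × g
257,989.1 = 1.118 × 10⁻⁵ × 5.1 × N²
N² = 257,989.1 / (5.7018 × 10⁻⁵) = 4,524,695,710
N ≈ √4,524,695,710 ≈ 67,265.9

67270 RPM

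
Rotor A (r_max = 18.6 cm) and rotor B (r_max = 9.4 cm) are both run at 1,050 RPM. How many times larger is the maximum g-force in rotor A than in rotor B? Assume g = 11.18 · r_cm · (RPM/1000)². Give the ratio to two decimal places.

1.98

At fixed N, RCF ∝ r, so RCF_A/RCF_B = r_A/r_B = 18.6 / 9.4 = 1.9787.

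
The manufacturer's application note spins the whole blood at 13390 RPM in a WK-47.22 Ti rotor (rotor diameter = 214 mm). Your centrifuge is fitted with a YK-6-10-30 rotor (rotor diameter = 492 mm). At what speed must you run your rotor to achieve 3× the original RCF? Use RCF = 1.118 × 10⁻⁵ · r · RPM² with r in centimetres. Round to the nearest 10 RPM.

≈ 15300 RPM

Original rotor: r = 214 mm / 2 = 107 mm = 10.7 cm
RCF_original = 1.118 × 10⁻⁵ × 10.7 × (13390)² = 1.118 × 10⁻⁵ × 10.7 × 179,292,100 ≈ 21,448 × g
Target RCF = 3 × 21,448 ≈ 64,344 × g
Your rotor: r = 492 mm / 2 = 246 mm = 24.6 cm
64,344 = 1.118 × 10⁻⁵ × 24.6 × N²
N² = 64,344 / (27.5028 × 10⁻⁵) = 233,954,361
N ≈ √233,954,361 ≈ 15,295.6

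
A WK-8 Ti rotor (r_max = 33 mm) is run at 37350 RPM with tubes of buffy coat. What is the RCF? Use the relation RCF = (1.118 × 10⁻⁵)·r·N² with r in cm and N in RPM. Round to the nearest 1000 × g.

RCF ≈ 51000 × g

r = 33 mm = 3.3 cm
RCF = 1.118 × 10⁻⁵ × 3.3 × (37350)² = 1.118 × 10⁻⁵ × 3.3 × 1,395,022,500 ≈ 51,468 × g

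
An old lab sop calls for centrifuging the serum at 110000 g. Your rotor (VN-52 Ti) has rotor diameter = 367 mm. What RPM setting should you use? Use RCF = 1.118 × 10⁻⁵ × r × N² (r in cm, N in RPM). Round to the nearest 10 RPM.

23160 RPM

r = 367 mm / 2 = 183.5 mm = 18.35 cm
RCF = 1.118 × 10⁻⁵ × r × N²
110,000 = 1.118 × 10⁻⁵ × 18.35 × N²
N² = 110,000 / (20.5153 × 10⁻⁵) = 536,185,189
N ≈ √536,185,189 ≈ 23,155.7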